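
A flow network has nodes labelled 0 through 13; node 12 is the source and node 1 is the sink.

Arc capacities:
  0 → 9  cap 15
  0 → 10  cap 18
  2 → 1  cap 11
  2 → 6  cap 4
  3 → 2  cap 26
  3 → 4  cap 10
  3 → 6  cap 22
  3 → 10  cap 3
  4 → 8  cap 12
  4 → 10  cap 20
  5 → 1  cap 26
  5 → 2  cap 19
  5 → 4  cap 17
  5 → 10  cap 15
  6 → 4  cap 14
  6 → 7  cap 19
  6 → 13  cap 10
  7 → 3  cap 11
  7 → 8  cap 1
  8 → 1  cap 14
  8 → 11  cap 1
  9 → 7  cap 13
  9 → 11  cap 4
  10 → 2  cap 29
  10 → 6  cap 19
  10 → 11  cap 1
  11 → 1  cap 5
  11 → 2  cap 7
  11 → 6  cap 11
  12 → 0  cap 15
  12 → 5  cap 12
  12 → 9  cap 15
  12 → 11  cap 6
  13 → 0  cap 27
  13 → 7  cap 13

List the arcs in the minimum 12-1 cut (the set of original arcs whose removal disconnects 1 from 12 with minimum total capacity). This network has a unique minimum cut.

augment #1: 12→5→1 push 12
augment #2: 12→11→1 push 5
augment #3: 12→11→2→1 push 1
augment #4: 12→0→10→2→1 push 10
augment #5: 12→9→7→8→1 push 1
augment #6: 12→0→10→6→4→8→1 push 5
augment #7: 12→9→7→3→4→8→1 push 7
max flow = 41; residual-reachable set from 12 gives S-side
cut edges (S→T): {(2,1), (4,8), (7,8), (11,1), (12,5)} total cap 41

Min-cut arcs: {(2,1), (4,8), (7,8), (11,1), (12,5)} (total capacity 41)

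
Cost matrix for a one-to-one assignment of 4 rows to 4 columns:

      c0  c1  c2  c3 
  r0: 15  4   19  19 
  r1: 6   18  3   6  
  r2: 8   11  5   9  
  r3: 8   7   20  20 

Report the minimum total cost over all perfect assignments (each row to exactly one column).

Minimum assignment cost: 23

optimal assignment: row0→col1 (cost 4), row1→col3 (cost 6), row2→col2 (cost 5), row3→col0 (cost 8)
total = 4 + 6 + 5 + 8 = 23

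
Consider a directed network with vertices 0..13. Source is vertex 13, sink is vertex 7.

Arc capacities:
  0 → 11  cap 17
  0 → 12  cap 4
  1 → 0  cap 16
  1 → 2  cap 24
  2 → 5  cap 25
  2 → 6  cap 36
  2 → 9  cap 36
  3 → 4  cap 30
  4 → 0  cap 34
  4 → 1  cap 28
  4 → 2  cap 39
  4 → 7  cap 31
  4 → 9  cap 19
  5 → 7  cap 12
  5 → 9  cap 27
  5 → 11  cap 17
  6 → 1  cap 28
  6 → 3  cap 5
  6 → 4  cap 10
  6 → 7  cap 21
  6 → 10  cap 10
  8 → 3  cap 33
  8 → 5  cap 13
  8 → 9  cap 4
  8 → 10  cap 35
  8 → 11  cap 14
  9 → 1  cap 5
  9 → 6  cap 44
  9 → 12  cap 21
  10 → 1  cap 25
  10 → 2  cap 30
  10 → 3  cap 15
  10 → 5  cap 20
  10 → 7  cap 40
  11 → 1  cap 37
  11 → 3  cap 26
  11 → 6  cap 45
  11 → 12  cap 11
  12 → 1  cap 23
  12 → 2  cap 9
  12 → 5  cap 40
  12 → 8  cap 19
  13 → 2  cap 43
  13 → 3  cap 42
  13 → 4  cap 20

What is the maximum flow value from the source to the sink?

augment #1: 13→4→7 bottleneck 20, total now 20
augment #2: 13→2→5→7 bottleneck 12, total now 32
augment #3: 13→2→6→7 bottleneck 21, total now 53
augment #4: 13→3→4→7 bottleneck 11, total now 64
augment #5: 13→2→6→10→7 bottleneck 10, total now 74
augment #6: 13→3→4→0→12→8→10→7 bottleneck 4, total now 78
augment #7: 13→3→4→9→12→8→10→7 bottleneck 15, total now 93

Maximum flow value: 93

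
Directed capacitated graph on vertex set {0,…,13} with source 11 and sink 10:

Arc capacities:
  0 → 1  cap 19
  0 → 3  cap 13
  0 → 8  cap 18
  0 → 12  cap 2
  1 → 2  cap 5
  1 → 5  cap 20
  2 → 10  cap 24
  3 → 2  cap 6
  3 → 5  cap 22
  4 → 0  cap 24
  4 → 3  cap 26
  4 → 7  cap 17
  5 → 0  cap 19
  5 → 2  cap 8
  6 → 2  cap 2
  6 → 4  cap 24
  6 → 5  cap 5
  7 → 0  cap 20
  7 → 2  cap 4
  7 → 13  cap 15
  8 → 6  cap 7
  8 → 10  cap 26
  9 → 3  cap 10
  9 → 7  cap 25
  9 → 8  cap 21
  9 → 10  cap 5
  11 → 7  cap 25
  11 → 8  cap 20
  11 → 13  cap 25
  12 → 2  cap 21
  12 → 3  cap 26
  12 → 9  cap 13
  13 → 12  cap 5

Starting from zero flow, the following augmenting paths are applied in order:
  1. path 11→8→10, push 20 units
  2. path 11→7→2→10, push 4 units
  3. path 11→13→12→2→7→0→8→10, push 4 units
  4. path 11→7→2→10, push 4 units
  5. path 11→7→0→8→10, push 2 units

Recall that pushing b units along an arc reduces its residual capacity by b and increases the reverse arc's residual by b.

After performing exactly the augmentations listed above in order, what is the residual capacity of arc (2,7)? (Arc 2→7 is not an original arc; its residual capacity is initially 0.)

Residual capacity of (2,7): 4

after path 1 (11→8→10, push 20): res(2,7)=0
after path 2 (11→7→2→10, push 4): res(2,7)=4
after path 3 (11→13→12→2→7→0→8→10, push 4): res(2,7)=0
after path 4 (11→7→2→10, push 4): res(2,7)=4
after path 5 (11→7→0→8→10, push 2): res(2,7)=4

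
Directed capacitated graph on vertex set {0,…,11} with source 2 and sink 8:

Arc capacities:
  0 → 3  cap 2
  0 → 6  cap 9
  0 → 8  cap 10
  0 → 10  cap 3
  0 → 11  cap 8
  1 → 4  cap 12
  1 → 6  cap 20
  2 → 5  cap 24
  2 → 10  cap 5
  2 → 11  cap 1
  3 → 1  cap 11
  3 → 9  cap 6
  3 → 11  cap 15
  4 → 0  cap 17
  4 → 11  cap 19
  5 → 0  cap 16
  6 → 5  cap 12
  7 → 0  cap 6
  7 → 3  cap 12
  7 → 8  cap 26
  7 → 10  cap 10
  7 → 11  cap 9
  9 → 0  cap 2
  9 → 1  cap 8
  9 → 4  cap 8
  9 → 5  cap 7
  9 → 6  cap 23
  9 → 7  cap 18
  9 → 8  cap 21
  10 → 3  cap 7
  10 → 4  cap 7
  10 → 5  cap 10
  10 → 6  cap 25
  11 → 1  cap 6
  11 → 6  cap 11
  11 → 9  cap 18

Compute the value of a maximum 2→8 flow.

augment #1: 2→5→0→8 bottleneck 10, total now 10
augment #2: 2→11→9→8 bottleneck 1, total now 11
augment #3: 2→10→3→9→8 bottleneck 5, total now 16
augment #4: 2→5→0→3→9→8 bottleneck 1, total now 17
augment #5: 2→5→0→11→9→8 bottleneck 5, total now 22

Maximum flow value: 22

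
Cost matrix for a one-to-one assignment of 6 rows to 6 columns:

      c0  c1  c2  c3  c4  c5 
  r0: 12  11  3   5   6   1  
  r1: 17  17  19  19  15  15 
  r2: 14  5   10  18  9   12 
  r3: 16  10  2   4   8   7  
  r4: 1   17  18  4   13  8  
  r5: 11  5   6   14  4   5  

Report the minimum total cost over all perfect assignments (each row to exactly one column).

Minimum assignment cost: 32

one of 4 optimal assignments: row0→col2 (cost 3), row1→col5 (cost 15), row2→col1 (cost 5), row3→col3 (cost 4), row4→col0 (cost 1), row5→col4 (cost 4)
total = 3 + 15 + 5 + 4 + 1 + 4 = 32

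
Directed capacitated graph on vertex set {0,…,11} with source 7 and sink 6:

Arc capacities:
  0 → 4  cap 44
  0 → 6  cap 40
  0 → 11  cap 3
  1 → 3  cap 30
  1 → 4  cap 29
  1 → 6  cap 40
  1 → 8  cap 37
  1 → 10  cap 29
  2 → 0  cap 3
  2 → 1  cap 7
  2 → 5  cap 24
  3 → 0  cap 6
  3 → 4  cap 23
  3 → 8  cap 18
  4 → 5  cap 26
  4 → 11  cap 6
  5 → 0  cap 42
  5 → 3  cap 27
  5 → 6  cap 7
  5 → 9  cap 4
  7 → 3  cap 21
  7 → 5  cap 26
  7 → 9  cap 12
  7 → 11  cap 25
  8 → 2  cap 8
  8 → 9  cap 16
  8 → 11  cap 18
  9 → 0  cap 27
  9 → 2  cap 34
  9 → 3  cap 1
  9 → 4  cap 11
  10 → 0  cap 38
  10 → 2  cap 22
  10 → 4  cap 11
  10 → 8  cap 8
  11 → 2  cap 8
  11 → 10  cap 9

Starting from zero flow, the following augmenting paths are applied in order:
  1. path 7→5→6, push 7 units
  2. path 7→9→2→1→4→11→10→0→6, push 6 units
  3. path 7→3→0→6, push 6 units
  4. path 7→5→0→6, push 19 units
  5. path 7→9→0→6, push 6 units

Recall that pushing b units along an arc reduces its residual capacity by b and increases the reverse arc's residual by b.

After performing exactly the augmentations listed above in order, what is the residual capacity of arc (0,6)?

after path 1 (7→5→6, push 7): res(0,6)=40
after path 2 (7→9→2→1→4→11→10→0→6, push 6): res(0,6)=34
after path 3 (7→3→0→6, push 6): res(0,6)=28
after path 4 (7→5→0→6, push 19): res(0,6)=9
after path 5 (7→9→0→6, push 6): res(0,6)=3

Residual capacity of (0,6): 3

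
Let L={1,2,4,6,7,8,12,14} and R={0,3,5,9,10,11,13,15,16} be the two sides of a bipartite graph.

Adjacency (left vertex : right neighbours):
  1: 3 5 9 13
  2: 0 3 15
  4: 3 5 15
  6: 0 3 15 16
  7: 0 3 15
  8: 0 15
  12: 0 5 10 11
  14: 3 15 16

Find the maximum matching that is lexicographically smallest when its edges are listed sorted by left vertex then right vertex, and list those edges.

Lex-smallest maximum matching: {(1,9), (2,0), (4,5), (6,3), (7,15), (12,10), (14,16)}

|M| = 7 (so the lex-smallest maximum matching has 7 edges)
process left vertices in ascending order; for each, take the smallest-labelled available neighbour that still permits 7 edges overall, or leave it unmatched if none does
lex-smallest matching: {1-9, 2-0, 4-5, 6-3, 7-15, 12-10, 14-16}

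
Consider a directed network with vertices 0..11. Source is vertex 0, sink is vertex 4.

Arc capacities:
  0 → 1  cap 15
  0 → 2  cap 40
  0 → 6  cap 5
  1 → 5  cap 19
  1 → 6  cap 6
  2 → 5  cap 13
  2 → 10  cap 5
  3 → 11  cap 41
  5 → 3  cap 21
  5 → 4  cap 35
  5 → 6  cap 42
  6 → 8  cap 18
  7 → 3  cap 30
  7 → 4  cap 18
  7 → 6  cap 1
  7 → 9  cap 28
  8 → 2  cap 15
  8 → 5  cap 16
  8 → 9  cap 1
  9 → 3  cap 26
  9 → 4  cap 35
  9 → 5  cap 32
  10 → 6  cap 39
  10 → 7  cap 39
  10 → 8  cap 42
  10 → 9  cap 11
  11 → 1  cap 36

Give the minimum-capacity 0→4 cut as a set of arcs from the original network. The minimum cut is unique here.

Min-cut arcs: {(0,1), (0,6), (2,5), (2,10)} (total capacity 38)

augment #1: 0→1→5→4 push 15
augment #2: 0→2→5→4 push 13
augment #3: 0→2→10→7→4 push 5
augment #4: 0→6→8→5→4 push 5
max flow = 38; residual-reachable set from 0 gives S-side
cut edges (S→T): {(0,1), (0,6), (2,5), (2,10)} total cap 38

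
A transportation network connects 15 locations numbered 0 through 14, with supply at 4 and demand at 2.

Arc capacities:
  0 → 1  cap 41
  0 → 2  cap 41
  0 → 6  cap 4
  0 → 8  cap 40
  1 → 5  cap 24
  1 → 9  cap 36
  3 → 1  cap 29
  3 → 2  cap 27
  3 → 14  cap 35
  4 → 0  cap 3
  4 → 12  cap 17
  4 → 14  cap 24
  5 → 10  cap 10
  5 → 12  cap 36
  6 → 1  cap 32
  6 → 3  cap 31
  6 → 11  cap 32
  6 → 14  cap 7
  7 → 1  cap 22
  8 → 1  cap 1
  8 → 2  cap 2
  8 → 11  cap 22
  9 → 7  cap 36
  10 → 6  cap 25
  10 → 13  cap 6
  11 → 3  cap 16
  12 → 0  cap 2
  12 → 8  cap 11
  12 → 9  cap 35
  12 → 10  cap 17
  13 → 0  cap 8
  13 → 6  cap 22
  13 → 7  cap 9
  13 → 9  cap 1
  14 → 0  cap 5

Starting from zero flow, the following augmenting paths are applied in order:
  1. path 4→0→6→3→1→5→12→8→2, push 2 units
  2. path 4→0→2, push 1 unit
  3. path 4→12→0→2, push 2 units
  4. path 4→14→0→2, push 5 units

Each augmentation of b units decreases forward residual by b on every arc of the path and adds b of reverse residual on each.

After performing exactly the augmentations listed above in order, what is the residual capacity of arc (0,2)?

after path 1 (4→0→6→3→1→5→12→8→2, push 2): res(0,2)=41
after path 2 (4→0→2, push 1): res(0,2)=40
after path 3 (4→12→0→2, push 2): res(0,2)=38
after path 4 (4→14→0→2, push 5): res(0,2)=33

Residual capacity of (0,2): 33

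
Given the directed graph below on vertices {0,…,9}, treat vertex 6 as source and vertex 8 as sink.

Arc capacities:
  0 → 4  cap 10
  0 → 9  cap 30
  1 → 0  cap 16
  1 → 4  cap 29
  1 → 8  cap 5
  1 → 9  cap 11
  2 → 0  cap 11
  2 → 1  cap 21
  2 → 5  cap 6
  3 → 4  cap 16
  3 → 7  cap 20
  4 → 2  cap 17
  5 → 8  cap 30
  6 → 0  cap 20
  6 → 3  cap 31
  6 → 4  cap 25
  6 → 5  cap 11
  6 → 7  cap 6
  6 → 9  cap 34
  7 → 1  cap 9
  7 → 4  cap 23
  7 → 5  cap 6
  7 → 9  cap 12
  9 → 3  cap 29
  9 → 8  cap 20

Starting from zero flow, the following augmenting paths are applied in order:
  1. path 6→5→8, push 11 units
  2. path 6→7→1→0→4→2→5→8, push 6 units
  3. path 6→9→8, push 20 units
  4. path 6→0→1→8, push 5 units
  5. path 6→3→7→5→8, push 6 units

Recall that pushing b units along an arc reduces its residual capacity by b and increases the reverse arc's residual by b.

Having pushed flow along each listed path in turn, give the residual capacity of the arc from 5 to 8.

after path 1 (6→5→8, push 11): res(5,8)=19
after path 2 (6→7→1→0→4→2→5→8, push 6): res(5,8)=13
after path 3 (6→9→8, push 20): res(5,8)=13
after path 4 (6→0→1→8, push 5): res(5,8)=13
after path 5 (6→3→7→5→8, push 6): res(5,8)=7

Residual capacity of (5,8): 7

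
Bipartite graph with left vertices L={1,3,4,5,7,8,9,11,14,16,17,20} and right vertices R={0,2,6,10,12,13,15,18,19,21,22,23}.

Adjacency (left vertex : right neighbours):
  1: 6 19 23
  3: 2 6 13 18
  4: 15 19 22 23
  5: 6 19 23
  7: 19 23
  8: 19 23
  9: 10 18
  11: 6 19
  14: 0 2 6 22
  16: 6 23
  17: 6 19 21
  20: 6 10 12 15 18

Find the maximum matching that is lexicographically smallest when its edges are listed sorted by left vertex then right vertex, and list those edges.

Lex-smallest maximum matching: {(1,6), (3,2), (4,15), (5,19), (7,23), (9,10), (14,0), (17,21), (20,12)}

|M| = 9 (so the lex-smallest maximum matching has 9 edges)
process left vertices in ascending order; for each, take the smallest-labelled available neighbour that still permits 9 edges overall, or leave it unmatched if none does
lex-smallest matching: {1-6, 3-2, 4-15, 5-19, 7-23, 9-10, 14-0, 17-21, 20-12}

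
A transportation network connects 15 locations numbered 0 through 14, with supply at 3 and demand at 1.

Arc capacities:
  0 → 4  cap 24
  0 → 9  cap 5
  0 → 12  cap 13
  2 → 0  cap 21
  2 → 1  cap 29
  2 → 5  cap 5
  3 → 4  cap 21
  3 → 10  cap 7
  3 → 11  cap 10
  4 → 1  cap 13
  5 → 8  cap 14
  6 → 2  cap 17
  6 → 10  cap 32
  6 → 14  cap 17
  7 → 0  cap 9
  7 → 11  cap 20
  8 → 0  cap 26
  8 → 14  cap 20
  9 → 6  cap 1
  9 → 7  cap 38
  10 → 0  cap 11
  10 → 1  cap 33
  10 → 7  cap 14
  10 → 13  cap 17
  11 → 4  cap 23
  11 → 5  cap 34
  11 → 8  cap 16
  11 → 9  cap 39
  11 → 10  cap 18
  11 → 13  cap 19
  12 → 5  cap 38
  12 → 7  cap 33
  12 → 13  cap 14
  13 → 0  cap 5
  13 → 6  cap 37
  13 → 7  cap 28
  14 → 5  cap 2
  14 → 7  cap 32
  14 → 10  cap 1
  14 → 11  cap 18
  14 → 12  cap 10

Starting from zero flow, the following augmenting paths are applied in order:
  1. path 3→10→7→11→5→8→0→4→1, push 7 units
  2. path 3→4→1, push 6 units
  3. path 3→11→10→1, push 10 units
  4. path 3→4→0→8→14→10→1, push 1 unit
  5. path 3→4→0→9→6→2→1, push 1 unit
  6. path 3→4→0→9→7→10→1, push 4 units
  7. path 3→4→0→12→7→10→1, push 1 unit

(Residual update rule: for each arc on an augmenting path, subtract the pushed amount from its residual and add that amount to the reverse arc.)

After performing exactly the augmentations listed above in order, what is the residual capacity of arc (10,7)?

after path 1 (3→10→7→11→5→8→0→4→1, push 7): res(10,7)=7
after path 2 (3→4→1, push 6): res(10,7)=7
after path 3 (3→11→10→1, push 10): res(10,7)=7
after path 4 (3→4→0→8→14→10→1, push 1): res(10,7)=7
after path 5 (3→4→0→9→6→2→1, push 1): res(10,7)=7
after path 6 (3→4→0→9→7→10→1, push 4): res(10,7)=11
after path 7 (3→4→0→12→7→10→1, push 1): res(10,7)=12

Residual capacity of (10,7): 12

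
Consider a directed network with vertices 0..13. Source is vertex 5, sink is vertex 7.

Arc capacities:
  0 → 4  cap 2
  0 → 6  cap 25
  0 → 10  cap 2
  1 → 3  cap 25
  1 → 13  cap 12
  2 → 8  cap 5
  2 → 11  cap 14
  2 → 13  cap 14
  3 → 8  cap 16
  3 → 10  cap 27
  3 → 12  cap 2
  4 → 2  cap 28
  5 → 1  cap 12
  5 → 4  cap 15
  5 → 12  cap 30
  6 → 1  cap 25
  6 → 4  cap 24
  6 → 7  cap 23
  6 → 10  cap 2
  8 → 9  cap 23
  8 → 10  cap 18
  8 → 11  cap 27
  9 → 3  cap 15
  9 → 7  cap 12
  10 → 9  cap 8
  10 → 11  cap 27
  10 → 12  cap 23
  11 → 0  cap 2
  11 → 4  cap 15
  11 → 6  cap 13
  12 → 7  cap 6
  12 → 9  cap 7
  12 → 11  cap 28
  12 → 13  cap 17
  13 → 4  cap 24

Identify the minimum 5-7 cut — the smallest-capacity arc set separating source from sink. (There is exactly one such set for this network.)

Min-cut arcs: {(9,7), (11,0), (11,6), (12,7)} (total capacity 33)

augment #1: 5→12→7 push 6
augment #2: 5→12→9→7 push 7
augment #3: 5→12→11→6→7 push 13
augment #4: 5→1→3→8→9→7 push 5
augment #5: 5→12→11→0→6→7 push 2
max flow = 33; residual-reachable set from 5 gives S-side
cut edges (S→T): {(9,7), (11,0), (11,6), (12,7)} total cap 33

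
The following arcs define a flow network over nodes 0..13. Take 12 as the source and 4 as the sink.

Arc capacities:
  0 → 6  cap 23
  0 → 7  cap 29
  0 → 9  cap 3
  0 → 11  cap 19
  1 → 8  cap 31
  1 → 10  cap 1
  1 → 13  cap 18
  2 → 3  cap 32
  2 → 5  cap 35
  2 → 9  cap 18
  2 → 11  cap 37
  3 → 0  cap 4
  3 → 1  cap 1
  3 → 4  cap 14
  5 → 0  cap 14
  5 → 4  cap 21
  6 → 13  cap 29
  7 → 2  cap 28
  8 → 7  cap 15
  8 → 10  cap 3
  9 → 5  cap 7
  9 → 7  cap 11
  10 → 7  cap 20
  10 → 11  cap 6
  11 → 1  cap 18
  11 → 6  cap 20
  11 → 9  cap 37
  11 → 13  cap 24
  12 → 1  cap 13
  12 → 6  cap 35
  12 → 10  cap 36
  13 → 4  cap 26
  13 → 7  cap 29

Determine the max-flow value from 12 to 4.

Maximum flow value: 60

augment #1: 12→1→13→4 bottleneck 13, total now 13
augment #2: 12→6→13→4 bottleneck 13, total now 26
augment #3: 12→10→7→2→3→4 bottleneck 14, total now 40
augment #4: 12→10→7→2→5→4 bottleneck 6, total now 46
augment #5: 12→10→11→9→5→4 bottleneck 6, total now 52
augment #6: 12→6→13→7→2→5→4 bottleneck 8, total now 60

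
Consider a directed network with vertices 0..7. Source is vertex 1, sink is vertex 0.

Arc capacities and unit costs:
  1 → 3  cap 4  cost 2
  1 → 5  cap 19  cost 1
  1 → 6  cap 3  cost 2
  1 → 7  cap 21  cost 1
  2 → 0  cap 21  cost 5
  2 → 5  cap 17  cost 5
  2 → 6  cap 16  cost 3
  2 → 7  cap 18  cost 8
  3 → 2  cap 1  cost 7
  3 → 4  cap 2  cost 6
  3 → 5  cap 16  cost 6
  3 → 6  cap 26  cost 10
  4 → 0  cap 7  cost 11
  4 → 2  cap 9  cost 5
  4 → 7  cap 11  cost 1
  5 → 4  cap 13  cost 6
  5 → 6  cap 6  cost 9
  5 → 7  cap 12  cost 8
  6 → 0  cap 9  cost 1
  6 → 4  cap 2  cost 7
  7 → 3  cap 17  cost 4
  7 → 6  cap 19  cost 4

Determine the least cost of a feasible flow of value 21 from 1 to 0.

Minimum cost for 21 units: 248

shortest-cost path #1: 1→6→0 push 3 @ unit cost 3 (adds 9)
shortest-cost path #2: 1→7→6→0 push 6 @ unit cost 6 (adds 36)
shortest-cost path #3: 1→3→2→0 push 1 @ unit cost 14 (adds 14)
shortest-cost path #4: 1→5→4→2→0 push 9 @ unit cost 17 (adds 153)
shortest-cost path #5: 1→5→4→0 push 2 @ unit cost 18 (adds 36)
total cost = 248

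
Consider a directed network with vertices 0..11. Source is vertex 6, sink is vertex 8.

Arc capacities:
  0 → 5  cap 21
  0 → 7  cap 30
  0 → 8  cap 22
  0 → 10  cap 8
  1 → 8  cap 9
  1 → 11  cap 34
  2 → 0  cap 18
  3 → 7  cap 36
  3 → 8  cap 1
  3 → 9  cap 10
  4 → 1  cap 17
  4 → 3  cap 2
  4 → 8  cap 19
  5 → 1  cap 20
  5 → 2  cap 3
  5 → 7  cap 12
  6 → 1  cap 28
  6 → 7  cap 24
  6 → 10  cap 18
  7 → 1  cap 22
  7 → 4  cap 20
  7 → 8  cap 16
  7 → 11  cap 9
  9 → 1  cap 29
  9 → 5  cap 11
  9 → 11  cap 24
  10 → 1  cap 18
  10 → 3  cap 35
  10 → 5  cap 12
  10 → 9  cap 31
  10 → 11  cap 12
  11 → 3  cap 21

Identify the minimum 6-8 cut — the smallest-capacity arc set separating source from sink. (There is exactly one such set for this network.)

Min-cut arcs: {(1,8), (3,8), (4,8), (5,2), (7,8)} (total capacity 48)

augment #1: 6→1→8 push 9
augment #2: 6→7→8 push 16
augment #3: 6→7→4→8 push 8
augment #4: 6→10→3→8 push 1
augment #5: 6→10→3→7→4→8 push 11
augment #6: 6→10→5→2→0→8 push 3
max flow = 48; residual-reachable set from 6 gives S-side
cut edges (S→T): {(1,8), (3,8), (4,8), (5,2), (7,8)} total cap 48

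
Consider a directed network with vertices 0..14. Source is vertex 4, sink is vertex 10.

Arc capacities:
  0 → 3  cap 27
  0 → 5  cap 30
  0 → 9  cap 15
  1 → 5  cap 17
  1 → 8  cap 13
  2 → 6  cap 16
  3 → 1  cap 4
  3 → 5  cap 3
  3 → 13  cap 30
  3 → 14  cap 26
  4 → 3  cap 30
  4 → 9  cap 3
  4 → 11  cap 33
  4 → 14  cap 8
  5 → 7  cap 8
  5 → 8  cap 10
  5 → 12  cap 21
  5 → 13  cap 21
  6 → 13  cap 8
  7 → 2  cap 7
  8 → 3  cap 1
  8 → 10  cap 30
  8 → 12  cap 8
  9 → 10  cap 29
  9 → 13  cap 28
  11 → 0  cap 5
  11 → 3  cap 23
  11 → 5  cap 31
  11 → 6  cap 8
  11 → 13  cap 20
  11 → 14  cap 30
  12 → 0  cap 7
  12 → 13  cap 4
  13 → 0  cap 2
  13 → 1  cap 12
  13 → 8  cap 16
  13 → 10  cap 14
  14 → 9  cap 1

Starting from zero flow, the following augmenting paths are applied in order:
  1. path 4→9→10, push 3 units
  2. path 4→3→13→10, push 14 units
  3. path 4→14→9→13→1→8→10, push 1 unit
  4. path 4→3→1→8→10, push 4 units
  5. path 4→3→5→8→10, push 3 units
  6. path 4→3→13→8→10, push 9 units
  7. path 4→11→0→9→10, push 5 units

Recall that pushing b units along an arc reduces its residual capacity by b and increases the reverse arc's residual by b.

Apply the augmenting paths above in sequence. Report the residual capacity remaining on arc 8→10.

Residual capacity of (8,10): 13

after path 1 (4→9→10, push 3): res(8,10)=30
after path 2 (4→3→13→10, push 14): res(8,10)=30
after path 3 (4→14→9→13→1→8→10, push 1): res(8,10)=29
after path 4 (4→3→1→8→10, push 4): res(8,10)=25
after path 5 (4→3→5→8→10, push 3): res(8,10)=22
after path 6 (4→3→13→8→10, push 9): res(8,10)=13
after path 7 (4→11→0→9→10, push 5): res(8,10)=13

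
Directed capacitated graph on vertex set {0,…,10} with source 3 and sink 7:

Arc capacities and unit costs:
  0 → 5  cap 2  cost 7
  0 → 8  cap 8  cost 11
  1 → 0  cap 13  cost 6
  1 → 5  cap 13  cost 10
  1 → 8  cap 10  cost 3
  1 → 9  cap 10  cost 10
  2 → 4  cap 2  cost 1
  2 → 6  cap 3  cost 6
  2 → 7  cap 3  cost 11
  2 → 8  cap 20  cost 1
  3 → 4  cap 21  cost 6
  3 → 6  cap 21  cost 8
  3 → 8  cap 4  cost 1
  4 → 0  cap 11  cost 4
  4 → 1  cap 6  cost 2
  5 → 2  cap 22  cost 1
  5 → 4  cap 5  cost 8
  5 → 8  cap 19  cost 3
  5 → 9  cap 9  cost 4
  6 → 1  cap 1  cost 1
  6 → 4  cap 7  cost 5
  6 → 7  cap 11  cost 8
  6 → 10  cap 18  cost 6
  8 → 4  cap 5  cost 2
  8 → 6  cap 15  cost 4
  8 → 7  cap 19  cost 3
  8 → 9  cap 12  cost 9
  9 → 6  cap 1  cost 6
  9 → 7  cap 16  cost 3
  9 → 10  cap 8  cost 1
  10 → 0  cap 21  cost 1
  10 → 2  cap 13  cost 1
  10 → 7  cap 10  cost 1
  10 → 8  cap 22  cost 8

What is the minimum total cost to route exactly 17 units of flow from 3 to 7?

Minimum cost for 17 units: 205

shortest-cost path #1: 3→8→7 push 4 @ unit cost 4 (adds 16)
shortest-cost path #2: 3→4→1→8→7 push 6 @ unit cost 14 (adds 84)
shortest-cost path #3: 3→6→10→7 push 7 @ unit cost 15 (adds 105)
total cost = 205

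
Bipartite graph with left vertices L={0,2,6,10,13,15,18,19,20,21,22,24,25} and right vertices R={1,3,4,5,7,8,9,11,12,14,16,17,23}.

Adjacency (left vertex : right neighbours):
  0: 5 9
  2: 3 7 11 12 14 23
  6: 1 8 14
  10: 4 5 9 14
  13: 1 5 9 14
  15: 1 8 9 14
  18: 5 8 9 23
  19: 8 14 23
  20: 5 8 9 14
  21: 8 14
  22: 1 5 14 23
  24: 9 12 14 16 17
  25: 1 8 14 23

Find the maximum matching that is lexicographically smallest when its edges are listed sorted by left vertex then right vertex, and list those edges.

Lex-smallest maximum matching: {(0,5), (2,3), (6,1), (10,4), (13,9), (15,8), (18,23), (19,14), (24,12)}

|M| = 9 (so the lex-smallest maximum matching has 9 edges)
process left vertices in ascending order; for each, take the smallest-labelled available neighbour that still permits 9 edges overall, or leave it unmatched if none does
lex-smallest matching: {0-5, 2-3, 6-1, 10-4, 13-9, 15-8, 18-23, 19-14, 24-12}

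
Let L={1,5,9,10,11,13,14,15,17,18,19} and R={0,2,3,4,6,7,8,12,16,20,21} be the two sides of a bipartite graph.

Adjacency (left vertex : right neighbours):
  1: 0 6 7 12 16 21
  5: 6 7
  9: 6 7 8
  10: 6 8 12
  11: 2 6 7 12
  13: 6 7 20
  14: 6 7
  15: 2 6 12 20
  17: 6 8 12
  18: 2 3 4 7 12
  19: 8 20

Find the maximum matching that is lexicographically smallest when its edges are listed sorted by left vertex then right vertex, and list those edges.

Lex-smallest maximum matching: {(1,0), (5,6), (9,7), (10,8), (11,2), (13,20), (15,12), (18,3)}

|M| = 8 (so the lex-smallest maximum matching has 8 edges)
process left vertices in ascending order; for each, take the smallest-labelled available neighbour that still permits 8 edges overall, or leave it unmatched if none does
lex-smallest matching: {1-0, 5-6, 9-7, 10-8, 11-2, 13-20, 15-12, 18-3}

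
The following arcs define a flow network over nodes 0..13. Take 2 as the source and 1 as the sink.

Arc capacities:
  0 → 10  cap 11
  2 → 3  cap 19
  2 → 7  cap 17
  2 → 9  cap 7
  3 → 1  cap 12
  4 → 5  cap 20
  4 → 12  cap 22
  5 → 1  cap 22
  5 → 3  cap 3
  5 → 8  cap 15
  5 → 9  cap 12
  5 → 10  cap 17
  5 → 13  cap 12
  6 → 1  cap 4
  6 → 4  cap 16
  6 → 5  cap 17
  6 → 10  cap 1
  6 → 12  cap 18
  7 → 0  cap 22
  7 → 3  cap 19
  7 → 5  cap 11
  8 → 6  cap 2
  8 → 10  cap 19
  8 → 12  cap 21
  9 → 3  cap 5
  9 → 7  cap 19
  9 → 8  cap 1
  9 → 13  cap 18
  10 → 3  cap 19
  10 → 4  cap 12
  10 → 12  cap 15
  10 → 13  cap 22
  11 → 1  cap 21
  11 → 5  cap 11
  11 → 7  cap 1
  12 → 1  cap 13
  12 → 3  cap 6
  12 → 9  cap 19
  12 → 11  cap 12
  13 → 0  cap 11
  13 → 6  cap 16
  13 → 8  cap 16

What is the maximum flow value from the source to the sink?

Maximum flow value: 36

augment #1: 2→3→1 bottleneck 12, total now 12
augment #2: 2→7→5→1 bottleneck 11, total now 23
augment #3: 2→9→8→6→1 bottleneck 1, total now 24
augment #4: 2→9→13→6→1 bottleneck 3, total now 27
augment #5: 2→7→0→10→12→1 bottleneck 6, total now 33
augment #6: 2→9→13→6→5→1 bottleneck 3, total now 36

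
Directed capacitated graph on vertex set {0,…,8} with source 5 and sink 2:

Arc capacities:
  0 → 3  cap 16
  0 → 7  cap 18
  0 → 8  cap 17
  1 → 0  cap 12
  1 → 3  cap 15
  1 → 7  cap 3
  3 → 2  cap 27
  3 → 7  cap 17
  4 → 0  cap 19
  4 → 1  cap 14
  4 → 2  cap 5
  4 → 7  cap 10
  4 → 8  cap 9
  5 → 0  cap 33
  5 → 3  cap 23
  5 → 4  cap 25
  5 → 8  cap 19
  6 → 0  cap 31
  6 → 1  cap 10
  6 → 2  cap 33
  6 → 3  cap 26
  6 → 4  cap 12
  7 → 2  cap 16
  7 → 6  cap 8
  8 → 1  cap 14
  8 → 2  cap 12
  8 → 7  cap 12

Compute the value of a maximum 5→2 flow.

augment #1: 5→3→2 bottleneck 23, total now 23
augment #2: 5→4→2 bottleneck 5, total now 28
augment #3: 5→8→2 bottleneck 12, total now 40
augment #4: 5→0→3→2 bottleneck 4, total now 44
augment #5: 5→0→7→2 bottleneck 16, total now 60
augment #6: 5→0→7→6→2 bottleneck 2, total now 62
augment #7: 5→4→7→6→2 bottleneck 6, total now 68

Maximum flow value: 68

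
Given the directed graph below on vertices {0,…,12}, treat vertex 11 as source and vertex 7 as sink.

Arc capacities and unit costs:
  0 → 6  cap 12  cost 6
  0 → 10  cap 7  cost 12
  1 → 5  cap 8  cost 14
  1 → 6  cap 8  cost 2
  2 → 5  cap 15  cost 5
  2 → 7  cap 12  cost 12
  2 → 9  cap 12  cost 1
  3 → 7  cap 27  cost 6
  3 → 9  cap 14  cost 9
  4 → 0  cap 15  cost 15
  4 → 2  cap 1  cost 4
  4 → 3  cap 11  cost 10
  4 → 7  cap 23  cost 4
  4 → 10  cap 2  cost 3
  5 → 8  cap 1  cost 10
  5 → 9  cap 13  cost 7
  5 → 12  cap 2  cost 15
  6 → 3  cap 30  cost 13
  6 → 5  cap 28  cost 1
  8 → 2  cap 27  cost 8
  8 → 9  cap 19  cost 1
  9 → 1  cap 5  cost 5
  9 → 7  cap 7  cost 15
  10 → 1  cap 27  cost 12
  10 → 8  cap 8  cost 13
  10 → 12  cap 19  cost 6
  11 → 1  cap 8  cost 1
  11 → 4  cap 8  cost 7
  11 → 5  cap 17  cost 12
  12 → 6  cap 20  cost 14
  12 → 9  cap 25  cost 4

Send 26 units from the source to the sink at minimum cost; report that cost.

shortest-cost path #1: 11→4→7 push 8 @ unit cost 11 (adds 88)
shortest-cost path #2: 11→1→6→3→7 push 8 @ unit cost 22 (adds 176)
shortest-cost path #3: 11→5→9→7 push 7 @ unit cost 34 (adds 238)
shortest-cost path #4: 11→5→8→2→7 push 1 @ unit cost 42 (adds 42)
shortest-cost path #5: 11→5→12→6→3→7 push 2 @ unit cost 60 (adds 120)
total cost = 664

Minimum cost for 26 units: 664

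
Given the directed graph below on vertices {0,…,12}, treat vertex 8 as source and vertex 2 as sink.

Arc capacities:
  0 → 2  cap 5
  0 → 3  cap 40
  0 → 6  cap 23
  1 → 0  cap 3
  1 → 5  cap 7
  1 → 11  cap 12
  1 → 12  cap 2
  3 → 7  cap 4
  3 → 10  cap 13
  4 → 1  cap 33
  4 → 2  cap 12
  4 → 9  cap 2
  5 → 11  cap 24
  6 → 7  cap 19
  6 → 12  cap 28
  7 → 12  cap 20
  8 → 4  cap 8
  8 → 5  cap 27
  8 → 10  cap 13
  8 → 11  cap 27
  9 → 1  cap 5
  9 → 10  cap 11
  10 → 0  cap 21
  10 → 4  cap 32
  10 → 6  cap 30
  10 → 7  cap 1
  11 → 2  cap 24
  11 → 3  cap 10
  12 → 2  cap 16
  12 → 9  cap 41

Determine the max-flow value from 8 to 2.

augment #1: 8→4→2 bottleneck 8, total now 8
augment #2: 8→11→2 bottleneck 24, total now 32
augment #3: 8→10→0→2 bottleneck 5, total now 37
augment #4: 8→10→4→2 bottleneck 4, total now 41
augment #5: 8→10→6→12→2 bottleneck 4, total now 45
augment #6: 8→11→3→7→12→2 bottleneck 3, total now 48
augment #7: 8→5→11→3→7→12→2 bottleneck 1, total now 49
augment #8: 8→5→11→3→10→6→12→2 bottleneck 6, total now 55

Maximum flow value: 55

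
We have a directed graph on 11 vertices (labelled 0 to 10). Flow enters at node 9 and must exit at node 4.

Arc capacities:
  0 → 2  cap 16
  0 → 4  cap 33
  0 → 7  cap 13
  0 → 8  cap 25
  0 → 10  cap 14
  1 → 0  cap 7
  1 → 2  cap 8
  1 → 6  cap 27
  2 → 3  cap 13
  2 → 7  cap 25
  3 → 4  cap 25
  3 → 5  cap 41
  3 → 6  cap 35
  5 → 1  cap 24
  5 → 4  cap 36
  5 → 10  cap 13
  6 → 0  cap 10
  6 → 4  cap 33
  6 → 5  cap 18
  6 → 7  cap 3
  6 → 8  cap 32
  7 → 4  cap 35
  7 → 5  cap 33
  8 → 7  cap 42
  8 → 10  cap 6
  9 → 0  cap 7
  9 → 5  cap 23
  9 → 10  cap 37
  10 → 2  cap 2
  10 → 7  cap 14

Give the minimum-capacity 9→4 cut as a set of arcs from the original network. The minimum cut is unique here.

Min-cut arcs: {(9,0), (9,5), (10,2), (10,7)} (total capacity 46)

augment #1: 9→0→4 push 7
augment #2: 9→5→4 push 23
augment #3: 9→10→7→4 push 14
augment #4: 9→10→2→3→4 push 2
max flow = 46; residual-reachable set from 9 gives S-side
cut edges (S→T): {(9,0), (9,5), (10,2), (10,7)} total cap 46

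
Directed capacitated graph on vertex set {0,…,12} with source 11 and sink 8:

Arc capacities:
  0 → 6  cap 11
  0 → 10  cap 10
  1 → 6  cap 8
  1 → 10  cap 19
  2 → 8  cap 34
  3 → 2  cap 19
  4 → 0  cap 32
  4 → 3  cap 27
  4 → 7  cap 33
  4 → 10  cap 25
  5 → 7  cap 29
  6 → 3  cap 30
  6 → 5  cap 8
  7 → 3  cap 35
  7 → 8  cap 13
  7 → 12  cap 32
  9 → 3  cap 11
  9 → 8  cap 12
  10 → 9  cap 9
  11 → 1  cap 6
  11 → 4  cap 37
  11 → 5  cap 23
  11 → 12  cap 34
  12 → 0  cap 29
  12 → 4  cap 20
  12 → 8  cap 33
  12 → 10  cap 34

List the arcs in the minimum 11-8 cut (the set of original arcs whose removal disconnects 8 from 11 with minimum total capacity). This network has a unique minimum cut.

Min-cut arcs: {(3,2), (7,8), (10,9), (12,8)} (total capacity 74)

augment #1: 11→12→8 push 33
augment #2: 11→4→7→8 push 13
augment #3: 11→1→10→9→8 push 6
augment #4: 11→4→3→2→8 push 19
augment #5: 11→4→10→9→8 push 3
max flow = 74; residual-reachable set from 11 gives S-side
cut edges (S→T): {(3,2), (7,8), (10,9), (12,8)} total cap 74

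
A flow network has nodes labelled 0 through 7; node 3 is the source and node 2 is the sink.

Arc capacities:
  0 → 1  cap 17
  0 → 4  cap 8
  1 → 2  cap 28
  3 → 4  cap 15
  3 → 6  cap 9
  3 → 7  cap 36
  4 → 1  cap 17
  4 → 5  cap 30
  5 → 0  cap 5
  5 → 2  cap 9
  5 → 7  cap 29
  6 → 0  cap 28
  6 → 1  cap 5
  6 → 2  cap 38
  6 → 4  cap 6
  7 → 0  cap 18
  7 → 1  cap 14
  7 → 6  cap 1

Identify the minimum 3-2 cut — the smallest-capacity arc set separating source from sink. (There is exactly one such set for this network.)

augment #1: 3→6→2 push 9
augment #2: 3→4→1→2 push 15
augment #3: 3→7→1→2 push 13
augment #4: 3→7→6→2 push 1
augment #5: 3→7→0→4→5→2 push 8
augment #6: 3→7→1→4→5→2 push 1
max flow = 47; residual-reachable set from 3 gives S-side
cut edges (S→T): {(1,2), (3,6), (5,2), (7,6)} total cap 47

Min-cut arcs: {(1,2), (3,6), (5,2), (7,6)} (total capacity 47)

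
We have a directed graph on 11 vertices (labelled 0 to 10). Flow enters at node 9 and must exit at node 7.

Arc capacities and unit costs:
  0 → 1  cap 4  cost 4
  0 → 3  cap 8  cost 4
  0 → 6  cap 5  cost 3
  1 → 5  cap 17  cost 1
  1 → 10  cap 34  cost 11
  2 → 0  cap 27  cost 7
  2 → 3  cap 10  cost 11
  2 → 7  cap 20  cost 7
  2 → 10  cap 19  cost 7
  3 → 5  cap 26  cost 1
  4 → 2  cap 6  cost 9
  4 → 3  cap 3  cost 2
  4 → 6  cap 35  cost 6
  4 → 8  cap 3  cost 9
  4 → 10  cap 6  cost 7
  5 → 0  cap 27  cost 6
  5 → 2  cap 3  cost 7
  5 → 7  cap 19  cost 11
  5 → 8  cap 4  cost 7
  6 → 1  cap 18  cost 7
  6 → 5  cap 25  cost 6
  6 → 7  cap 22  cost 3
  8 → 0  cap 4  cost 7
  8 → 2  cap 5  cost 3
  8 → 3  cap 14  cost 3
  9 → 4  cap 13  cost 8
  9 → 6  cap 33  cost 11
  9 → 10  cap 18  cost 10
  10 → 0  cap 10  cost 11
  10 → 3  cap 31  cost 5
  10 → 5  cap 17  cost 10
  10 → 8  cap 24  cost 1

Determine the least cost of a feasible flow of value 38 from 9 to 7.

Minimum cost for 38 units: 675

shortest-cost path #1: 9→6→7 push 22 @ unit cost 14 (adds 308)
shortest-cost path #2: 9→10→8→2→7 push 5 @ unit cost 21 (adds 105)
shortest-cost path #3: 9→4→3→5→7 push 3 @ unit cost 22 (adds 66)
shortest-cost path #4: 9→4→2→7 push 6 @ unit cost 24 (adds 144)
shortest-cost path #5: 9→10→8→3→5→7 push 2 @ unit cost 26 (adds 52)
total cost = 675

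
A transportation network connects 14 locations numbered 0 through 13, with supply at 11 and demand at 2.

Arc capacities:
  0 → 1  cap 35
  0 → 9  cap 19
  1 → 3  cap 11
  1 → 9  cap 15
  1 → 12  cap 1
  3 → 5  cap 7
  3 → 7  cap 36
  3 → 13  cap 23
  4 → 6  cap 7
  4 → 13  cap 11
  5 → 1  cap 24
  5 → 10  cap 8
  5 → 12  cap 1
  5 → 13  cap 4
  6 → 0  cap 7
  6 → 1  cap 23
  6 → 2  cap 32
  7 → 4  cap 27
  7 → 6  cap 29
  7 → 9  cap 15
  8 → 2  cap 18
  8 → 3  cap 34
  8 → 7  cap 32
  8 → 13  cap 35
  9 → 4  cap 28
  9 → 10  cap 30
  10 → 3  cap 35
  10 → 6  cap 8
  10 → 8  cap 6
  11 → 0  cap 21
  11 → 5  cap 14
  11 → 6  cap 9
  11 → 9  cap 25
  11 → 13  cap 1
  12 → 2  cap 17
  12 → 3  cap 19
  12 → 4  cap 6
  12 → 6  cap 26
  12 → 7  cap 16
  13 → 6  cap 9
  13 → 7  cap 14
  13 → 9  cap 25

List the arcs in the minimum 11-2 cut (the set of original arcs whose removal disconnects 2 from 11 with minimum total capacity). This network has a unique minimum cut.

augment #1: 11→6→2 push 9
augment #2: 11→5→12→2 push 1
augment #3: 11→13→6→2 push 1
augment #4: 11→0→1→12→2 push 1
augment #5: 11→5→10→6→2 push 8
augment #6: 11→5→13→6→2 push 4
augment #7: 11→9→4→6→2 push 7
augment #8: 11→9→10→8→2 push 6
augment #9: 11→9→4→13→6→2 push 3
max flow = 40; residual-reachable set from 11 gives S-side
cut edges (S→T): {(1,12), (5,12), (6,2), (10,8)} total cap 40

Min-cut arcs: {(1,12), (5,12), (6,2), (10,8)} (total capacity 40)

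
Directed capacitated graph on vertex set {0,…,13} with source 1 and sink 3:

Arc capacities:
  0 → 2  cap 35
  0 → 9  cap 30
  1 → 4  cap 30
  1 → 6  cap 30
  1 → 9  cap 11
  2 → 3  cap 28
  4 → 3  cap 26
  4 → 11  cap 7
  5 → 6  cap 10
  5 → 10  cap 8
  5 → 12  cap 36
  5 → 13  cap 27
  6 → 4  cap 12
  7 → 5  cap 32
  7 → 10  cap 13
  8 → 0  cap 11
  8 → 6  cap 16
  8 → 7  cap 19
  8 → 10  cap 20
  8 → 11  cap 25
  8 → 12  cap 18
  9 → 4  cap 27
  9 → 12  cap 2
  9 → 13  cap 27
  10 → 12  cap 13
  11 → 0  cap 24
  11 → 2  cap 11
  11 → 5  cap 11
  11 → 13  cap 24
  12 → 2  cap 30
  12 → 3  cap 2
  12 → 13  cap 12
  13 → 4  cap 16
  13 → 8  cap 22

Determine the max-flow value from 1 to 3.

augment #1: 1→4→3 bottleneck 26, total now 26
augment #2: 1→9→12→3 bottleneck 2, total now 28
augment #3: 1→4→11→2→3 bottleneck 4, total now 32
augment #4: 1→6→4→11→2→3 bottleneck 3, total now 35
augment #5: 1→9→13→8→0→2→3 bottleneck 9, total now 44

Maximum flow value: 44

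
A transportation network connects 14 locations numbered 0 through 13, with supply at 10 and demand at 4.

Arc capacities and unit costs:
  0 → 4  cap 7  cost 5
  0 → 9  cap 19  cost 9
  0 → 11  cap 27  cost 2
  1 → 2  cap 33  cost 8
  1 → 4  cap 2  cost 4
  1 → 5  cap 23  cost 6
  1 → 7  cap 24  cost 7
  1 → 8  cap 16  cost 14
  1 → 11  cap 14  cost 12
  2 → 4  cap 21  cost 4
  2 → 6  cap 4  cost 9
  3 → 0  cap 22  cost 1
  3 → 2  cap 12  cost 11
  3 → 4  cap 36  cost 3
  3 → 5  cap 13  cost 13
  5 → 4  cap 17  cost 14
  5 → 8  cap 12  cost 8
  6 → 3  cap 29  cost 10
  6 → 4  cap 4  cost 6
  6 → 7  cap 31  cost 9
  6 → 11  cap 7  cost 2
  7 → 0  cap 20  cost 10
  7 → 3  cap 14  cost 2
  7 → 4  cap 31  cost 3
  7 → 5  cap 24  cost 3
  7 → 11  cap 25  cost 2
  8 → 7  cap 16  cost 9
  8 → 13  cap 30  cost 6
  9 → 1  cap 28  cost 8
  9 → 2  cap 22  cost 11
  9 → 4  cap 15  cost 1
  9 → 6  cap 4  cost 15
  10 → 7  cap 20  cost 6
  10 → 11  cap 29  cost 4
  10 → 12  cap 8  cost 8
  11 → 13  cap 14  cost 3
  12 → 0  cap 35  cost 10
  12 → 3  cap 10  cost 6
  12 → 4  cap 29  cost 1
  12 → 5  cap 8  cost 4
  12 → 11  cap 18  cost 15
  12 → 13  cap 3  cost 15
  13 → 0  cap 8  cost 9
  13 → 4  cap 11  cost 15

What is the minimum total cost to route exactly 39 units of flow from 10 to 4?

shortest-cost path #1: 10→12→4 push 8 @ unit cost 9 (adds 72)
shortest-cost path #2: 10→7→4 push 20 @ unit cost 9 (adds 180)
shortest-cost path #3: 10→11→13→0→4 push 7 @ unit cost 21 (adds 147)
shortest-cost path #4: 10→11→13→4 push 4 @ unit cost 22 (adds 88)
total cost = 487

Minimum cost for 39 units: 487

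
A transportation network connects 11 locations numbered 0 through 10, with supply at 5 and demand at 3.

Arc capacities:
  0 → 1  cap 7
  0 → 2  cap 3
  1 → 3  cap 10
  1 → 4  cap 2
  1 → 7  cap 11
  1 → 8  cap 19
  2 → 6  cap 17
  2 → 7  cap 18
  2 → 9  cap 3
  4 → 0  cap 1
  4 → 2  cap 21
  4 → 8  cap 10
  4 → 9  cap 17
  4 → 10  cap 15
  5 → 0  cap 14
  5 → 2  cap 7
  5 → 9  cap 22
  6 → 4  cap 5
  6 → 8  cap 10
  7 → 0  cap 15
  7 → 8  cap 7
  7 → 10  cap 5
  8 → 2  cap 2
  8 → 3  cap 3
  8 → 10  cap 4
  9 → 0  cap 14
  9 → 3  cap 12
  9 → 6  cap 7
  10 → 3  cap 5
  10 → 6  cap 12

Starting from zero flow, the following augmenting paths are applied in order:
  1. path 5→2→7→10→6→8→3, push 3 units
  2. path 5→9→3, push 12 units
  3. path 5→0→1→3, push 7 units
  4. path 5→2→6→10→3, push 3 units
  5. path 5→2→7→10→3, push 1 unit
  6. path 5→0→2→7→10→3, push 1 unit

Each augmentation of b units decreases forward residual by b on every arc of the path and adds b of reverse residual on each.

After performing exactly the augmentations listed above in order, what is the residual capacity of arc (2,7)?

after path 1 (5→2→7→10→6→8→3, push 3): res(2,7)=15
after path 2 (5→9→3, push 12): res(2,7)=15
after path 3 (5→0→1→3, push 7): res(2,7)=15
after path 4 (5→2→6→10→3, push 3): res(2,7)=15
after path 5 (5→2→7→10→3, push 1): res(2,7)=14
after path 6 (5→0→2→7→10→3, push 1): res(2,7)=13

Residual capacity of (2,7): 13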